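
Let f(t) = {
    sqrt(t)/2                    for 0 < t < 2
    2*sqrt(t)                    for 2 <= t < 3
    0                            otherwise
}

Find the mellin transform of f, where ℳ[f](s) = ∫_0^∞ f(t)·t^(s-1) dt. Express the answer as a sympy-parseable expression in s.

(-3*2**(s + 1/2) + 4*3**(s + 1/2))/(2*s + 1)
  Re(s) > -1/2

split f at 2: ℳ[f](s) collects 2 kernel integrals
the [0, 2) slice contributes ∫ sqrt(t)/2·t^(s-1) dt
for t in [2, 3): the term is ∫ 2*sqrt(t)·t^(s-1)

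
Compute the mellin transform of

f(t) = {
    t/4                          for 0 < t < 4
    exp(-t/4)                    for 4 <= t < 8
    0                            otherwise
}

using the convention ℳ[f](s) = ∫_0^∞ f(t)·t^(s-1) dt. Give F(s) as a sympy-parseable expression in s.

4**s*((s + 1)*uppergamma(s, 1) - (s + 1)*uppergamma(s, 2) + 1)/(s + 1)
  Re(s) > -1

invert the common scale on t to get t/2 on [0, 2); exp(-t/2) on [2, 4)
the common scale on t comes off first: t on [0, 1); exp(-t) on [1, 2)
split f at 4: ℳ[f](s) collects 2 kernel integrals
segment 0 to 4 holds t/4; add its integral
on [4, 8) integrate f = exp(-t/4) against the kernel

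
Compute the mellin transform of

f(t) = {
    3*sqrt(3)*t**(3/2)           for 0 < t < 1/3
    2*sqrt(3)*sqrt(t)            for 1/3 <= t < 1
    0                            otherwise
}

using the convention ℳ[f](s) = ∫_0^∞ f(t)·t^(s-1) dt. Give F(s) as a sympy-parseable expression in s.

(4*sqrt(3)*3**s*(2*s + 3) - 4*s - 10)/(3**s*(2*s + 1)*(2*s + 3))
  Re(s) > -3/2

reversing the common scale on t: t**(3/2) on [0, 1); 2*sqrt(t) on [1, 3)
slice at 1/3, transform all 2 pieces, and sum them
piece [0, 1/3): integrate 3*sqrt(3)*t**(3/2) against the kernel
on [1/3, 1): add ∫ 2*sqrt(3)*sqrt(t)·t^(s-1) dt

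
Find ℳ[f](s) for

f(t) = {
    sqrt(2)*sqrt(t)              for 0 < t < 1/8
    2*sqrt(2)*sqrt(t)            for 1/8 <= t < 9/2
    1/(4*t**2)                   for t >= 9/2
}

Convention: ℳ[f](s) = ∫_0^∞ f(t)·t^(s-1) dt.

(-36**s*(2*s + 1) + 972*6**(2*s)*(s - 2) - 81*s + 162)/(81*8**s*(s - 2)*(2*s + 1))
  -1/2 < Re(s) < 2

peel off the common scale on t: sqrt(t) on [0, 1/4); 2*sqrt(t) on [1/4, 9); t**(-2) on [9, ∞)
strip the power substitution: t on [0, 1/2); 2*t on [1/2, 3); t**(-4) on [3, ∞)
summing 3 kernel integrals split by 1/8, 9/2 yields ℳ[f](s)
∫ over [0, 1/8) of sqrt(2)*sqrt(t)·t^(s-1) joins the sum
piece [1/8, 9/2): integrate 2*sqrt(2)*sqrt(t) against the kernel
on [9/2, ∞) integrate f = 1/(4*t**2) against the kernel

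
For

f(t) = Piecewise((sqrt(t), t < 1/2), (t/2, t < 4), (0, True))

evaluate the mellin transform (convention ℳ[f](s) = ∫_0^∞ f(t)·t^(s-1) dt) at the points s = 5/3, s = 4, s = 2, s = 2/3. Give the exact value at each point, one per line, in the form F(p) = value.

linearity at 1/2 turns ℳ[f](s) into 2 summed integrals
∫ over [0, 1/2) of sqrt(t)·t^(s-1) joins the sum
over [1/2, 4), the kernel integral of t/2 enters the sum

F(5/3) = 3*2**(5/6)/52 + 765*2**(1/3)/128
F(4) = sqrt(2)/144 + 32767/320
F(2) = sqrt(2)/20 + 511/48
F(2/3) = 3*2**(5/6)/14 + 93*2**(1/3)/40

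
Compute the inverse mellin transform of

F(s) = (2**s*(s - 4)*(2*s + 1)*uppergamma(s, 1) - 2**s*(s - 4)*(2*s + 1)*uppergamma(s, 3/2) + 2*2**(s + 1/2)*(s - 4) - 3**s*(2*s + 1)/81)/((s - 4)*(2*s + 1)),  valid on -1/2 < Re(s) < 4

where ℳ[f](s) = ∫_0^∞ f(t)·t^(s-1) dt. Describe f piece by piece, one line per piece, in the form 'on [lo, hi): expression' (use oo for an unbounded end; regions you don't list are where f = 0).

cuts at 2, 3: linearity sums the 3 kernel integrals
the [0, 2) slice contributes ∫ sqrt(t)·t^(s-1) dt
∫ over [2, 3) of exp(-t/2)·t^(s-1) joins the sum
for t in [3, ∞): the term is ∫ t**(-4)·t^(s-1)

on [0, 2): sqrt(t)
on [2, 3): exp(-t/2)
on [3, oo): t**(-4)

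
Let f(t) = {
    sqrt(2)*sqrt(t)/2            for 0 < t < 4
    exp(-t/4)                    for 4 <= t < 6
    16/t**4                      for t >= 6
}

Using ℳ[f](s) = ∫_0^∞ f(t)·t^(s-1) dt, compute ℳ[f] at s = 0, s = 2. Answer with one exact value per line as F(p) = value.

F(0) = Ei(-3/2) + 1/324 - Ei(-1) + 2*sqrt(2)
F(2) = -40*exp(-3/2) + 2/9 + 32*sqrt(2)/5 + 32*exp(-1)

undo the common scale on t: sqrt(t) on [0, 2); exp(-t/2) on [2, 3); t**(-4) on [3, ∞)
breakpoints 4, 6: one integral from each of the 3 segments
over [0, 4), the kernel integral of sqrt(2)*sqrt(t)/2 enters the sum
segment 4 to 6 holds exp(-t/4); add its integral
∫ over [6, ∞) of 16/t**4·t^(s-1) joins the sum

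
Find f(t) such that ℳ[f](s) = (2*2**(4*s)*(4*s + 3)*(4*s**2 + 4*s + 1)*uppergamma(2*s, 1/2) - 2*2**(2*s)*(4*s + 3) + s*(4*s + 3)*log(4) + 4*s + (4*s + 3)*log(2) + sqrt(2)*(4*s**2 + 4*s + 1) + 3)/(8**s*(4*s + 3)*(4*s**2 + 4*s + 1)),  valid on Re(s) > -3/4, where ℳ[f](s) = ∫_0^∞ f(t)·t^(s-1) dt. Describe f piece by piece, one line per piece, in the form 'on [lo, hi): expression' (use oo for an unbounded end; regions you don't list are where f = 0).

on [0, 1/8): 2**(3/4)*t**(3/4)
on [1/8, 1/2): sqrt(2)*sqrt(t)*log(sqrt(2)*sqrt(t))
on [1/2, oo): exp(-sqrt(2)*sqrt(t)/2)

reversing the common scale on t: t**(3/4) on [0, 1/4); sqrt(t)*log(sqrt(t)) on [1/4, 1); exp(-sqrt(t)/2) on [1, ∞)
reversing the power substitution: t**(3/2) on [0, 1/2); t*log(t) on [1/2, 1); exp(-t/2) on [1, ∞)
slice at 1/8, 1/2, transform all 3 pieces, and sum them
∫ 2**(3/4)*t**(3/4)·t^(s-1) over [0, 1/8)
piece [1/8, 1/2): integrate sqrt(2)*sqrt(t)*log(sqrt(2)*sqrt(t)) against the kernel
∫ exp(-sqrt(2)*sqrt(t)/2)·t^(s-1) over [1/2, ∞)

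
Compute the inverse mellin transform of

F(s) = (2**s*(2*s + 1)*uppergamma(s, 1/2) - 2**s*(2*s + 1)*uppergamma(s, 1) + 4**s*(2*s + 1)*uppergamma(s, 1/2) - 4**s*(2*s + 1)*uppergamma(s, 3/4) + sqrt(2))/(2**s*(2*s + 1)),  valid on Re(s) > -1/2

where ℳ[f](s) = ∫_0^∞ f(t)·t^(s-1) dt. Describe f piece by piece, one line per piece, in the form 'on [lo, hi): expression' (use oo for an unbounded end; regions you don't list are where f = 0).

on [0, 1/2): sqrt(t)
on [1/2, 1): exp(-t)
on [1, 3/2): exp(-t/2)

integrate the 3 segments split at 1/2, 1, then add the results
piece [0, 1/2): integrate sqrt(t) against the kernel
on [1/2, 1): add ∫ exp(-t)·t^(s-1) dt
piece [1, 3/2): integrate exp(-t/2) against the kernel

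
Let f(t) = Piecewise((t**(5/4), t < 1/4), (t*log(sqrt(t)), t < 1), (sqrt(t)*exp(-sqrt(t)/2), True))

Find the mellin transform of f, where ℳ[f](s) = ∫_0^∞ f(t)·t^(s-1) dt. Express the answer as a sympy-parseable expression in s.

(8*2**(4*s)*(4*s + 5)*(4*s + (2*s + 1)**2 + 3)*uppergamma(2*s + 1, 1/2) - 4*2**(2*s)*(4*s + 5) + 4*s + (2*s + 1)*(4*s + 5)*log(2) + (4*s + 5)*log(2) + sqrt(2)*(4*s + (2*s + 1)**2 + 3) + 5)/(2*2**(2*s)*(4*s + 5)*(4*s + (2*s + 1)**2 + 3))
  Re(s) > -5/4

invert the shared t-power to get t**(3/4) on [0, 1/4); sqrt(t)*log(sqrt(t)) on [1/4, 1); exp(-sqrt(t)/2) on [1, ∞)
peel off the power substitution: t**(3/2) on [0, 1/2); t*log(t) on [1/2, 1); exp(-t/2) on [1, ∞)
cuts at 1/4, 1: linearity sums the 3 kernel integrals
segment [0, 1/4) carries t**(5/4); integrate it
segment 1/4 to 1 holds t*log(sqrt(t)); add its integral
on [1, ∞) integrate f = sqrt(t)*exp(-sqrt(t)/2) against the kernel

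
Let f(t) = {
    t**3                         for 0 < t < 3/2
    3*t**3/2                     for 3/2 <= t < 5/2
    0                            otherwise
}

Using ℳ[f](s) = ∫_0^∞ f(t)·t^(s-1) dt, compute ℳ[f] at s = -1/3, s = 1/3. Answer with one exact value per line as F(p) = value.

cuts at 3/2: linearity sums the 2 kernel integrals
on [0, 3/2) integrate f = t**3 against the kernel
the [3/2, 5/2) slice contributes ∫ 3*t**3/2·t^(s-1) dt

F(-1/3) = 9*2**(1/3)*(-3*3**(2/3) + 25*5**(2/3))/128
F(1/3) = 9*2**(2/3)*(-9*3**(1/3) + 125*5**(1/3))/320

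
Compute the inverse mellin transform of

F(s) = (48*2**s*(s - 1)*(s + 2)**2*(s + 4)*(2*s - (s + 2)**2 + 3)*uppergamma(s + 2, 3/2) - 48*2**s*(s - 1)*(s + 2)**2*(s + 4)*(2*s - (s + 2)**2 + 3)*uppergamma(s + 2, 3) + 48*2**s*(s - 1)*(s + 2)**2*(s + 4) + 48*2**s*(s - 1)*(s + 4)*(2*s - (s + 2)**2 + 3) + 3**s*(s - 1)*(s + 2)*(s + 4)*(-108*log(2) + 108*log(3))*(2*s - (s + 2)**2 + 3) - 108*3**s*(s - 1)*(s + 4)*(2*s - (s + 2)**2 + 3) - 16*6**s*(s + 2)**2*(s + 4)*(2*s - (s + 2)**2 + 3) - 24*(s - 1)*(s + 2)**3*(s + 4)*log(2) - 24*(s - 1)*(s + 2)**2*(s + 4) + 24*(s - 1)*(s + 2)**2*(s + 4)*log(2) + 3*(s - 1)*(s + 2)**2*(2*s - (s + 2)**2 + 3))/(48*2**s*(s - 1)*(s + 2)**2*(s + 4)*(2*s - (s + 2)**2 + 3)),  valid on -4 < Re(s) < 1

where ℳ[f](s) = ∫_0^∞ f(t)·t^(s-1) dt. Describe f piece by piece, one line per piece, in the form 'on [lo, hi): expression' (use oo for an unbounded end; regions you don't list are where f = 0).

undo the shared t-power: t**2 on [0, 1/2); log(t)/t on [1/2, 1); log(t) on [1, 3/2); …
summing 5 kernel integrals split by 1/2, 1, 3/2, 3 yields ℳ[f](s)
over [0, 1/2), the kernel integral of t**4 enters the sum
segment 1/2 to 1 holds t*log(t); add its integral
between 1 and 3/2 the integrand is t**2*log(t)·t^(s-1)
piece [3/2, 3): integrate t**2*exp(-t) against the kernel
∫ over [3, ∞) of 1/t·t^(s-1) joins the sum

on [0, 1/2): t**4
on [1/2, 1): t*log(t)
on [1, 3/2): t**2*log(t)
on [3/2, 3): t**2*exp(-t)
on [3, oo): 1/t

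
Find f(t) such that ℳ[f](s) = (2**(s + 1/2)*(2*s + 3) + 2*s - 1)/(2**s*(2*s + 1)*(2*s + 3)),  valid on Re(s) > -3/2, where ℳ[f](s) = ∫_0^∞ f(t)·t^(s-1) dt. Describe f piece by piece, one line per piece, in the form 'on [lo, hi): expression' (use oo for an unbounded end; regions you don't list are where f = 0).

on [0, 1/2): 2*sqrt(2)*t**(3/2)
on [1/2, 1): sqrt(2)*sqrt(t)/2

back out the common scale on t: t**(3/2) on [0, 1); sqrt(t)/2 on [1, 2)
invert the shared t-power to get t on [0, 1); 1/2 on [1, 2)
cuts at 1/2: linearity sums the 2 kernel integrals
the [0, 1/2) slice contributes ∫ 2*sqrt(2)*t**(3/2)·t^(s-1) dt
between 1/2 and 1 the integrand is sqrt(2)*sqrt(t)/2·t^(s-1)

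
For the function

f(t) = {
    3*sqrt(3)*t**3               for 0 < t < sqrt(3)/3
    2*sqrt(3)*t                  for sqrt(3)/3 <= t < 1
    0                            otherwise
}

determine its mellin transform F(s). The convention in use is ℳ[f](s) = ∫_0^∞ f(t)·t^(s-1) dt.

undo the power substitution: 3*sqrt(3)*t**(3/2) on [0, 1/3); 2*sqrt(3)*sqrt(t) on [1/3, 1)
peel off the common scale on t: t**(3/2) on [0, 1); 2*sqrt(t) on [1, 3)
split f at sqrt(3)/3: ℳ[f](s) collects 2 kernel integrals
on [0, sqrt(3)/3) integrate f = 3*sqrt(3)*t**3 against the kernel
for t in [sqrt(3)/3, 1): the term is ∫ 2*sqrt(3)*t·t^(s-1)

(sqrt(3)/3)**s*(2*3**(s/2 + 1/2)*(s + 3) - s - 5)/((s + 1)*(s + 3))
  Re(s) > -3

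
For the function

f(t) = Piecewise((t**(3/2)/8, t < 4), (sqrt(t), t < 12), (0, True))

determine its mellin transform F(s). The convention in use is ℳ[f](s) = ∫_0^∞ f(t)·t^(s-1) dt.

2**(2*s)*(4*sqrt(3)*3**s*(2*s + 3) - 4*s - 10)/((2*s + 1)*(2*s + 3))
  Re(s) > -3/2

the power substitution comes off first: t**3/8 on [0, 2); t on [2, 2*sqrt(3))
undo the common scale on t: t**3 on [0, 1); 2*t on [1, sqrt(3))
the power substitution comes off first: t**(3/2) on [0, 1); 2*sqrt(t) on [1, 3)
cuts at 4: linearity sums the 2 kernel integrals
∫ over [0, 4) of t**(3/2)/8·t^(s-1) joins the sum
on [4, 12): add ∫ sqrt(t)·t^(s-1) dt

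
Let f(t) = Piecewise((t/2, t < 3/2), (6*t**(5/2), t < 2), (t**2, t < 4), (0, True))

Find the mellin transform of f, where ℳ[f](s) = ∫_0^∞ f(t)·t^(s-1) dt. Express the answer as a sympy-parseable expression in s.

along the cuts 3/2, 2, ℳ[f](s) splits into 3 integrals
on [0, 3/2): add ∫ t/2·t^(s-1) dt
over [3/2, 2), the kernel integral of 6*t**(5/2) enters the sum
∫ over [2, 4) of t**2·t^(s-1) joins the sum

(-2**(3/2 - s)*3**(s + 7/2)*(s + 1)*(s + 2) - 2**(s + 4)*(s + 1)*(2*s + 5) + 3*2**(s + 13/2)*(s + 1)*(s + 2) + 2**(2*s + 6)*(s + 1)*(2*s + 5) + 3*(3/2)**s*(s + 2)*(2*s + 5))/(4*(s + 1)*(s + 2)*(2*s + 5))
  Re(s) > -1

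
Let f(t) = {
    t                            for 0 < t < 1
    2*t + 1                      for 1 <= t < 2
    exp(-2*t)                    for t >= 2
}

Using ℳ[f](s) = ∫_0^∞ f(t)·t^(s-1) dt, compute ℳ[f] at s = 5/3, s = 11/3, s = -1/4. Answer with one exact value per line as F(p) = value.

cuts at 1, 2: linearity sums the 3 kernel integrals
piece [0, 1): integrate t against the kernel
the [1, 2) slice contributes ∫ (2*t + 1)·t^(s-1) dt
segment 2 to ∞ holds exp(-2*t); add its integral

F(5/3) = -39/40 + 2**(1/3)*uppergamma(5/3, 4)/4 + 21*2**(2/3)/5
F(11/3) = -75/154 + 2**(1/3)*uppergamma(11/3, 4)/16 + 696*2**(2/3)/77
F(-1/4) = 2**(1/4)*uppergamma(-1/4, 4) + 2*2**(3/4)/3 + 8/3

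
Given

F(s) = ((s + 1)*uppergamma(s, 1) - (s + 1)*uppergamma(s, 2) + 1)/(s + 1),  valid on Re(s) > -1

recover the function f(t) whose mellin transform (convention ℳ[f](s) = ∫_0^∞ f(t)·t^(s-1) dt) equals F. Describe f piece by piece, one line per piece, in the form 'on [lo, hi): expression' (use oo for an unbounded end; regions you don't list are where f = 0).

the 2 pieces separated at 1 each add one integral
on [0, 1) integrate f = t against the kernel
segment [1, 2) carries exp(-t); integrate it

on [0, 1): t
on [1, 2): exp(-t)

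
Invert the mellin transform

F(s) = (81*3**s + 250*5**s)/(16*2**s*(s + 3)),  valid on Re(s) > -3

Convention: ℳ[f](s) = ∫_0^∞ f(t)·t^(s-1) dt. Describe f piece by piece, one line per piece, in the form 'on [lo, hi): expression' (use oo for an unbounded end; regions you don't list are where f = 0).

on [0, 3/2): 5*t**3/2
on [3/2, 5/2): t**3

treat the 2 regions marked off by 3/2 separately and sum
segment [0, 3/2) carries 5*t**3/2; integrate it
over [3/2, 5/2), the kernel integral of t**3 enters the sum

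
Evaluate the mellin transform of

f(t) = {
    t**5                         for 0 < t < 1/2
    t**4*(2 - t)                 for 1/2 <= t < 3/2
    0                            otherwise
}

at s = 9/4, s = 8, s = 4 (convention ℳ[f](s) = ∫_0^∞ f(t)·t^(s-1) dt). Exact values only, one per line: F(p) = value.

remove the power substitution first: t**(5/2) on [0, 1/4); t**2*(2 - sqrt(t)) on [1/4, 9/4)
peel off the shared t-power: sqrt(t) on [0, 1/4); 2 - sqrt(t) on [1/4, 9/4)
peel off the power substitution: t on [0, 1/2); 2 - t on [1/2, 3/2)
decompose at 1/2; ℳ[f](s) sums the 2 pieces' integrals
∫ t**5·t^(s-1) over [0, 1/2)
∫ t**4*(2 - t)·t^(s-1) over [1/2, 3/2)

F(9/4) = 3*2**(3/4)*(-22 + 9963*3**(1/4))/46400
F(8) = 2125757/319488
F(4) = 9839/4608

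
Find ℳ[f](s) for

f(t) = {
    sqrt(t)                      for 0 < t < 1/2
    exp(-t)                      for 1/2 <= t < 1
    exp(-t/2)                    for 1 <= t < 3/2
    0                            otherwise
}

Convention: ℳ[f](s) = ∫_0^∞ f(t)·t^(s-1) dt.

the 3 pieces separated at 1/2, 1 each add one integral
[0, 1/2) adds the kernel integral of sqrt(t)
piece [1/2, 1): integrate exp(-t) against the kernel
∫ over [1, 3/2) of exp(-t/2)·t^(s-1) joins the sum

(2**s*(2*s + 1)*uppergamma(s, 1/2) - 2**s*(2*s + 1)*uppergamma(s, 1) + 4**s*(2*s + 1)*uppergamma(s, 1/2) - 4**s*(2*s + 1)*uppergamma(s, 3/4) + sqrt(2))/(2**s*(2*s + 1))
  Re(s) > -1/2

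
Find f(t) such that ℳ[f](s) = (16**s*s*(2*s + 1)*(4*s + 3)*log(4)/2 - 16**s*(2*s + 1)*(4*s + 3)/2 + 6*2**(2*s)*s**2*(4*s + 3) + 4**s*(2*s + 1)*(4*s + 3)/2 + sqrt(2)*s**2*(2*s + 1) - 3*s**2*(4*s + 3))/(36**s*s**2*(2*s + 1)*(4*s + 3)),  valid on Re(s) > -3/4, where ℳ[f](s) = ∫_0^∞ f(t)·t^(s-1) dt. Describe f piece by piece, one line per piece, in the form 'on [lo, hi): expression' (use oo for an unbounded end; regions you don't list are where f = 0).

peel off the power substitution: 3*sqrt(3)*t**(3/2) on [0, 1/6); 9*t on [1/6, 1/3); log(3*t) on [1/3, 2/3)
reversing the common scale on t: t**(3/2) on [0, 1/2); 3*t on [1/2, 1); log(t) on [1, 2)
linearity at 1/36, 1/9 turns ℳ[f](s) into 3 summed integrals
∫ over [0, 1/36) of 3*sqrt(3)*t**(3/4)·t^(s-1) joins the sum
∫ over [1/36, 1/9) of 9*sqrt(t)·t^(s-1) joins the sum
for t in [1/9, 4/9): the term is ∫ log(3*sqrt(t))·t^(s-1)

on [0, 1/36): 3*sqrt(3)*t**(3/4)
on [1/36, 1/9): 9*sqrt(t)
on [1/9, 4/9): log(3*sqrt(t))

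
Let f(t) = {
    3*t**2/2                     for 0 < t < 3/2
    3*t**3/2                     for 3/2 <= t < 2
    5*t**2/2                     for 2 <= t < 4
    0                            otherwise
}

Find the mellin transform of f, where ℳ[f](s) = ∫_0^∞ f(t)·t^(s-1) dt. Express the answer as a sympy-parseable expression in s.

(640*2**(3*s)*s + 1920*2**(3*s) + 32*2**(2*s)*s - 96*2**(2*s) - 27*3**s*s)/(16*2**s*(s**2 + 5*s + 6))
  Re(s) > -2

summing 3 kernel integrals split by 3/2, 2 yields ℳ[f](s)
over [0, 3/2), the kernel integral of 3*t**2/2 enters the sum
for t in [3/2, 2): the term is ∫ 3*t**3/2·t^(s-1)
the [2, 4) slice contributes ∫ 5*t**2/2·t^(s-1) dt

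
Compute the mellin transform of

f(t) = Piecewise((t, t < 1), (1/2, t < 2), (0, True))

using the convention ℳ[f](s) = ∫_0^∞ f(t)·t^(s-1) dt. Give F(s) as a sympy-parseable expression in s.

(2**s*(s + 1) + s - 1)/(2*s*(s + 1))
  Re(s) > -1

linearity at 1 turns ℳ[f](s) into 2 summed integrals
over [0, 1), the kernel integral of t enters the sum
the [1, 2) slice contributes ∫ 1/2·t^(s-1) dt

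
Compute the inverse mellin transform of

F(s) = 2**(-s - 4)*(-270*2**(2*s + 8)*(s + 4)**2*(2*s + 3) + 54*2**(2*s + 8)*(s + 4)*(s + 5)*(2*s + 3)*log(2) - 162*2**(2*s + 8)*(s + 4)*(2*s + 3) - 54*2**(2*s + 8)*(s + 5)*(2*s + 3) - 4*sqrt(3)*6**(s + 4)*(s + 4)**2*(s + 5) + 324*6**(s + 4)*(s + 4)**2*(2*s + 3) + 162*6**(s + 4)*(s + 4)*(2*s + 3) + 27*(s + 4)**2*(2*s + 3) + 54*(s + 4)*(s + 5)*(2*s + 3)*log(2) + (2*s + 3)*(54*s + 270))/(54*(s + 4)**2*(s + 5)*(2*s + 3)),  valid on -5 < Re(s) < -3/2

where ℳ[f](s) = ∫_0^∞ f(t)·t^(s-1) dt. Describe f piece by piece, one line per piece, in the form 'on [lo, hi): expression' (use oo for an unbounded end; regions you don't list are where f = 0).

reversing the shared t-power: t**3 on [0, 1/2); t**2*log(t) on [1/2, 2); t**2*(t + 3) on [2, 3); …
remove the shared t-power first: t on [0, 1/2); log(t) on [1/2, 2); t + 3 on [2, 3); …
linearity at 1/2, 2, 3 turns ℳ[f](s) into 4 summed integrals
on [0, 1/2): add ∫ t**5·t^(s-1) dt
segment [1/2, 2) carries t**4*log(t); integrate it
between 2 and 3 the integrand is t**4*(t + 3)·t^(s-1)
for t in [3, ∞): the term is ∫ t**(3/2)·t^(s-1)

on [0, 1/2): t**5
on [1/2, 2): t**4*log(t)
on [2, 3): t**4*(t + 3)
on [3, oo): t**(3/2)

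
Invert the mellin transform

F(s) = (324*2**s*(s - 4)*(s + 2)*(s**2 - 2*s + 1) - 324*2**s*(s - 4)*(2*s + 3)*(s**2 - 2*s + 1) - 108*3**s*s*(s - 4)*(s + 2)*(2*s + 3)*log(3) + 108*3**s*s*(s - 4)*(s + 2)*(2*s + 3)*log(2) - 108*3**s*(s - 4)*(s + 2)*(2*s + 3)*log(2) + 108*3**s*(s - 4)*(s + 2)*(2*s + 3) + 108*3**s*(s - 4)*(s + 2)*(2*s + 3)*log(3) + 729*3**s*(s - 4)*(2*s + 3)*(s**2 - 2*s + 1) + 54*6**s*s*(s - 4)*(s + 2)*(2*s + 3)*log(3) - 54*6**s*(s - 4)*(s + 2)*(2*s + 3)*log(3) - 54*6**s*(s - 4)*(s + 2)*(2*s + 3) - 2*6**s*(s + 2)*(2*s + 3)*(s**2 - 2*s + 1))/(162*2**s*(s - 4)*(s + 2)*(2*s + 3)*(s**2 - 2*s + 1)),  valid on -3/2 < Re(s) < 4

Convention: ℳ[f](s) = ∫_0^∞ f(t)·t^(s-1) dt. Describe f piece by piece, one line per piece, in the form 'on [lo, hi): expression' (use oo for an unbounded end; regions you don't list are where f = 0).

on [0, 1): t**(3/2)
on [1, 3/2): 2*t**2
on [3/2, 3): log(t)/t
on [3, oo): t**(-4)

the 4 pieces separated at 1, 3/2, 3 each add one integral
on [0, 1): add ∫ t**(3/2)·t^(s-1) dt
segment [1, 3/2) carries 2*t**2; integrate it
∫ log(t)/t·t^(s-1) over [3/2, 3)
∫ over [3, ∞) of t**(-4)·t^(s-1) joins the sum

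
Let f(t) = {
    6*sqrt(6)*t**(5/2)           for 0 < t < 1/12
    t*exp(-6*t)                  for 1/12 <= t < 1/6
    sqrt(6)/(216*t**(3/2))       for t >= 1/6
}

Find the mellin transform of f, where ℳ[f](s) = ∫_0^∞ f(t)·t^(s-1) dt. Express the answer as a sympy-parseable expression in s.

invert the shared t-power to get 6*sqrt(6)*t**(3/2) on [0, 1/12); exp(-6*t) on [1/12, 1/6); sqrt(6)/(216*t**(5/2)) on [1/6, ∞)
back out the common scale on t: 2*sqrt(2)*t**(3/2) on [0, 1/4); exp(-2*t) on [1/4, 1/2); sqrt(2)/(8*t**(5/2)) on [1/2, ∞)
back out the common scale on t: t**(3/2) on [0, 1/2); exp(-t) on [1/2, 1); t**(-5/2) on [1, ∞)
the 3 pieces separated at 1/12, 1/6 each add one integral
segment 0 to 1/12 holds 6*sqrt(6)*t**(5/2); add its integral
segment 1/12 to 1/6 holds t*exp(-6*t); add its integral
piece [1/6, ∞): integrate sqrt(6)/(216*t**(3/2)) against the kernel

(4*2**s*(2*s - 3)*(2*s + 5)*uppergamma(s + 1, 1/2) - 4*2**s*(2*s - 3)*(2*s + 5)*uppergamma(s + 1, 1) - 8*2**s*(2*s + 5) + sqrt(2)*(2*s - 3))/(24*2**(2*s)*3**s*(2*s - 3)*(2*s + 5))
  -5/2 < Re(s) < 3/2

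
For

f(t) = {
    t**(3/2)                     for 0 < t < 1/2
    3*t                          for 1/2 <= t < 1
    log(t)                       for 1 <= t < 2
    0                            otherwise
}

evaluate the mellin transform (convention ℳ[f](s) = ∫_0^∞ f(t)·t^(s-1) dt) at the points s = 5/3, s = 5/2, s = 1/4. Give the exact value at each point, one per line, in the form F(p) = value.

slice at 1/2, 1, transform all 3 pieces, and sum them
on [0, 1/2) integrate f = t**(3/2) against the kernel
[1/2, 1) adds the kernel integral of 3*t
piece [1, 2): integrate log(t) against the kernel

F(5/3) = -18*2**(2/3)/25 - 9*2**(1/3)/64 + 3*2**(5/6)/152 + 6*2**(2/3)*log(2)/5 + 297/200
F(5/2) = sqrt(2)*(-15536 + 11567*sqrt(2) + 35840*log(2))/22400
F(1/4) = -111*2**(1/4)/7 - 3*2**(3/4)/5 + 4*2**(1/4)*log(2) + 92/5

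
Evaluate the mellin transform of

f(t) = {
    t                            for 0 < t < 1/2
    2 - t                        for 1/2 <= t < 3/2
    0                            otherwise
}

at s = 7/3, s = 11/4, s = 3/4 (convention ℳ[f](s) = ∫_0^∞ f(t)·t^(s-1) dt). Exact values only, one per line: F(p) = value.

along the cuts 1/2, ℳ[f](s) splits into 2 integrals
on [0, 1/2): add ∫ t·t^(s-1) dt
for t in [1/2, 3/2): the term is ∫ (2 - t)·t^(s-1)

F(7/3) = 3*2**(2/3)*(-26 + 171*3**(1/3))/1120
F(11/4) = 2**(1/4)*(-38 + 243*3**(3/4))/660
F(3/4) = 2**(1/4)*(-22 + 19*3**(3/4))/21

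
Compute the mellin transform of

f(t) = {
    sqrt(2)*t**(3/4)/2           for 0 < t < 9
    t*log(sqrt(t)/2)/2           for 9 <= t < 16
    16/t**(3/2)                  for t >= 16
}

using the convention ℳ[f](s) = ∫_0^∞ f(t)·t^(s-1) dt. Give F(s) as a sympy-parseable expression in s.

strip the power substitution: sqrt(2)*t**(3/2)/2 on [0, 3); t**2*log(t/2)/2 on [3, 4); 16/t**3 on [4, ∞)
invert the shared t-power to get sqrt(2)*sqrt(t)/2 on [0, 3); t*log(t/2)/2 on [3, 4); 16/t**4 on [4, ∞)
strip the common scale on t: sqrt(t) on [0, 3/2); t*log(t) on [3/2, 2); t**(-4) on [2, ∞)
linearity at 9, 16 turns ℳ[f](s) into 3 summed integrals
on [0, 9): add ∫ sqrt(2)*t**(3/4)/2·t^(s-1) dt
over [9, 16), the kernel integral of t*log(sqrt(t)/2)/2 enters the sum
on [16, ∞): add ∫ 16/t**(3/2)·t^(s-1) dt

(32*2**(4*s)*(2*s - 3)*(2*s + 1)*(4*s + 3)*log(2) - 32*2**(4*s)*(2*s - 3)*(4*s + 3) + 32*2**(4*s)*(2*s - 3)*(4*s + 3)*log(2) - 2**(4*s)*(4*s + 3)*(4*s + (2*s + 1)**2 + 3) + 3**(2*s)*(2*s - 3)*(2*s + 1)*(4*s + 3)*(-18*log(3) + 18*log(2)) + 3**(2*s)*(2*s - 3)*(4*s + 3)*(-18*log(3) + 18*log(2)) + 18*3**(2*s)*(2*s - 3)*(4*s + 3) + 12*3**(2*s)*sqrt(6)*(2*s - 3)*(4*s + (2*s + 1)**2 + 3))/(2*(2*s - 3)*(4*s + 3)*(4*s + (2*s + 1)**2 + 3))
  -3/4 < Re(s) < 3/2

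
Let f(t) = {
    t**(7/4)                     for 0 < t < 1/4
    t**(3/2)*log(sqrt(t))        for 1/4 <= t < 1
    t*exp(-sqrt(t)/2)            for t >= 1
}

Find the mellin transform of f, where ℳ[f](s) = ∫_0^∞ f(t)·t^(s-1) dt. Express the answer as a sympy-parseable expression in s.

(32*2**(4*s)*(4*s + 7)*(4*s + 4*(s + 1)**2 + 5)*uppergamma(2*s + 2, 1/2) - 8*2**(2*s)*(4*s + 7) + 4*s + (s + 1)*(4*s + 7)*log(4) + (4*s + 7)*log(2) + sqrt(2)*(4*s + 4*(s + 1)**2 + 5) + 7)/(4*2**(2*s)*(4*s + 7)*(4*s + 4*(s + 1)**2 + 5))
  Re(s) > -7/4

invert the power substitution to get t**(7/2) on [0, 1/2); t**3*log(t) on [1/2, 1); t**2*exp(-t/2) on [1, ∞)
back out the shared t-power: t**(3/2) on [0, 1/2); t*log(t) on [1/2, 1); exp(-t/2) on [1, ∞)
summing 3 kernel integrals split by 1/4, 1 yields ℳ[f](s)
∫ t**(7/4)·t^(s-1) over [0, 1/4)
over [1/4, 1), the kernel integral of t**(3/2)*log(sqrt(t)) enters the sum
for t in [1, ∞): the term is ∫ t*exp(-sqrt(t)/2)·t^(s-1)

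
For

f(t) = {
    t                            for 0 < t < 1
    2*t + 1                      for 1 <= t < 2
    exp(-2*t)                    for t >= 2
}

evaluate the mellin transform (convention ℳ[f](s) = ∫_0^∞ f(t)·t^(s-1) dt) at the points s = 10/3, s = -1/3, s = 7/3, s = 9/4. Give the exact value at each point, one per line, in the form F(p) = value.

F(10/3) = -69/130 + 2**(2/3)*uppergamma(10/3, 4)/16 + 636*2**(1/3)/65
F(-1/3) = 2**(1/3)*uppergamma(-1/3, 4) + 3/2 + 3*2**(2/3)/2
F(7/3) = -51/70 + 2**(2/3)*uppergamma(7/3, 4)/8 + 228*2**(1/3)/35
F(9/4) = -88/117 + 2**(3/4)*uppergamma(9/4, 4)/8 + 784*2**(1/4)/117

f breaks at 1, 2 into 3 integrals to sum
between 0 and 1 the integrand is t·t^(s-1)
∫ (2*t + 1)·t^(s-1) over [1, 2)
the [2, ∞) slice contributes ∫ exp(-2*t)·t^(s-1) dt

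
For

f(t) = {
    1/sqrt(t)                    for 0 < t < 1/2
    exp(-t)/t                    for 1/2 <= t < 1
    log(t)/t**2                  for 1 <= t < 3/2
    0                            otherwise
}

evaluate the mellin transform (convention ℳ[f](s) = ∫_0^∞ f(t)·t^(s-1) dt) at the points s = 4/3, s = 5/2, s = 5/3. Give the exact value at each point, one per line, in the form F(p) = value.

strip the shared t-power: sqrt(t) on [0, 1/2); exp(-t) on [1/2, 1); log(t)/t on [1, 3/2)
linearity at 1/2, 1 turns ℳ[f](s) into 3 summed integrals
∫ over [0, 1/2) of 1/sqrt(t)·t^(s-1) joins the sum
on [1/2, 1) integrate f = exp(-t)/t against the kernel
the [1, 3/2) slice contributes ∫ log(t)/t**2·t^(s-1) dt

F(4/3) = -3*2**(2/3)*3**(1/3)/4 + log(2**(2**(2/3)*3**(1/3)/2)/3**(2**(2/3)*3**(1/3)/2)) - uppergamma(1/3, 1) + uppergamma(1/3, 1/2) + 3*2**(1/6)/5 + 9/4
F(5/2) = -2*sqrt(6) - exp(-1) - sqrt(pi)*erfc(1)/2 + sqrt(pi)*erfc(sqrt(2)/2)/2 + sqrt(2)*exp(-1/2)/2 + exp(-3/2)*log(3**(8*sqrt(6)*exp(3/2))/2**(8*sqrt(6)*exp(3/2)))/8 + 33/8
F(5/3) = -3*2**(1/3)*3**(2/3) + log(2**(2**(1/3)*3**(2/3))/3**(2**(1/3)*3**(2/3))) - uppergamma(2/3, 1) + 3*2**(5/6)/14 + uppergamma(2/3, 1/2) + 9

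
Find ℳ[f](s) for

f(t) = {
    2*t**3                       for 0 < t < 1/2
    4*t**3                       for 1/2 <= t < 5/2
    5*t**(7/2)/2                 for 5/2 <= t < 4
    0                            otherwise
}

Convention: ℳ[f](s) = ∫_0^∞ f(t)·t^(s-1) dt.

(10240*2**(3*s)*(s + 3) + 1000*5**s*(2*s + 7) - 625*sqrt(2)*5**(s + 1/2)*(s + 3) - 8*s - 28)/(16*2**s*(s + 3)*(2*s + 7))
  Re(s) > -3

linearity at 1/2, 5/2 turns ℳ[f](s) into 3 summed integrals
segment [0, 1/2) carries 2*t**3; integrate it
on [1/2, 5/2) integrate f = 4*t**3 against the kernel
for t in [5/2, 4): the term is ∫ 5*t**(7/2)/2·t^(s-1)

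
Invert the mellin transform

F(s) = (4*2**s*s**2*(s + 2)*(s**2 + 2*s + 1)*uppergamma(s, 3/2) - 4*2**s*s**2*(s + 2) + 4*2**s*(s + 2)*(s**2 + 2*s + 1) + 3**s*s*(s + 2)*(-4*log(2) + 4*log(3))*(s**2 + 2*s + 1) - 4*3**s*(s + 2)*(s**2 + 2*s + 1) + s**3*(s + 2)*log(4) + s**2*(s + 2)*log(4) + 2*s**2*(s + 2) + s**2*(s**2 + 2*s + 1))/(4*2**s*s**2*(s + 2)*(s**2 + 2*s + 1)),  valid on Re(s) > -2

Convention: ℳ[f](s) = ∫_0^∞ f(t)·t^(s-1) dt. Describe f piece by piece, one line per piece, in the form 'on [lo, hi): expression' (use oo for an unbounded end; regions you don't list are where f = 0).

on [0, 1/2): t**2
on [1/2, 1): t*log(t)
on [1, 3/2): log(t)
on [3/2, oo): exp(-t)

the 4 pieces separated at 1/2, 1, 3/2 each add one integral
over [0, 1/2), the kernel integral of t**2 enters the sum
∫ t*log(t)·t^(s-1) over [1/2, 1)
piece [1, 3/2): integrate log(t) against the kernel
the [3/2, ∞) slice contributes ∫ exp(-t)·t^(s-1) dt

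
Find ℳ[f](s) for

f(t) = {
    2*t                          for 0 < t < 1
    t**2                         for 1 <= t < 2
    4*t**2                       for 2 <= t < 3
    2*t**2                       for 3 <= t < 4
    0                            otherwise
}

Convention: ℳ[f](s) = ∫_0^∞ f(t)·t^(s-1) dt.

linearity at 1, 2, 3 turns ℳ[f](s) into 4 summed integrals
on [0, 1): add ∫ 2*t·t^(s-1) dt
between 1 and 2 the integrand is t**2·t^(s-1)
segment 2 to 3 holds 4*t**2; add its integral
over [3, 4), the kernel integral of 2*t**2 enters the sum

(32*2**(2*s)*(s + 1) - 12*2**s*(s + 1) + 18*3**s*(s + 1) + s + 3)/((s + 1)*(s + 2))
  Re(s) > -1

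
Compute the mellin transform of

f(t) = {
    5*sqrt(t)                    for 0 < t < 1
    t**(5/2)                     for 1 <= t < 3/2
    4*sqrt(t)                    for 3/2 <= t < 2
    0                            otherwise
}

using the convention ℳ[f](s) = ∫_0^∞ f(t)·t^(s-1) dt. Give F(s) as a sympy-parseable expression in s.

2*(4*2**(s + 1/2)*(2*s + 5) - 4*(3/2)**(s + 1/2)*(2*s + 5) + (3/2)**(s + 5/2)*(2*s + 1) + 8*s + 24)/((2*s + 1)*(2*s + 5))
  Re(s) > -1/2

along the cuts 1, 3/2, ℳ[f](s) splits into 3 integrals
segment 0 to 1 holds 5*sqrt(t); add its integral
segment [1, 3/2) carries t**(5/2); integrate it
for t in [3/2, 2): the term is ∫ 4*sqrt(t)·t^(s-1)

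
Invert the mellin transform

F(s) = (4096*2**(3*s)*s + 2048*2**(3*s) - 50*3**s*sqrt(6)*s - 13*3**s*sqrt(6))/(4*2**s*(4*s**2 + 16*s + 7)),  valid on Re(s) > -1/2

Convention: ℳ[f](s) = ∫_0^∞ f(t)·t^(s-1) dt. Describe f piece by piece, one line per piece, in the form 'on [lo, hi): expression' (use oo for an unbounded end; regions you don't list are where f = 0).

integrate the 2 segments split at 3/2, then add the results
segment 0 to 3/2 holds sqrt(t)/2; add its integral
between 3/2 and 4 the integrand is 2*t**(7/2)·t^(s-1)

on [0, 3/2): sqrt(t)/2
on [3/2, 4): 2*t**(7/2)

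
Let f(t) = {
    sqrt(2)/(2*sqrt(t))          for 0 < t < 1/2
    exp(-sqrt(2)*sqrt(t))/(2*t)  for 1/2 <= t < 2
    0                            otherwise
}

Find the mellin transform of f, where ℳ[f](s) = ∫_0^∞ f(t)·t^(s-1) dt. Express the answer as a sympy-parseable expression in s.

undo the common scale on t: 1/sqrt(t) on [0, 1); exp(-sqrt(t))/t on [1, 4)
strip the shared t-power: sqrt(t) on [0, 1); exp(-sqrt(t)) on [1, 4)
remove the power substitution first: t on [0, 1); exp(-t) on [1, 2)
breakpoints 1/2: one integral from each of the 2 segments
segment 0 to 1/2 holds sqrt(2)/(2*sqrt(t)); add its integral
segment 1/2 to 2 holds exp(-sqrt(2)*sqrt(t))/(2*t); add its integral

2*((2*s - 1)*uppergamma(2*s - 2, 1) - (2*s - 1)*uppergamma(2*s - 2, 2) + 1)/(2**s*(2*s - 1))
  Re(s) > 1/2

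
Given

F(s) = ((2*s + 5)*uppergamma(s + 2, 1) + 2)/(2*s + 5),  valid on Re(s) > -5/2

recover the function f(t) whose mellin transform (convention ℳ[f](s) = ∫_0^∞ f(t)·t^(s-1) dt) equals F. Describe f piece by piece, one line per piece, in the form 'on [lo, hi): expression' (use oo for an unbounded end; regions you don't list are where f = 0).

on [0, 1): t**(5/2)
on [1, oo): t**2*exp(-t)

strip the shared t-power: sqrt(t) on [0, 1); exp(-t) on [1, ∞)
cuts at 1: linearity sums the 2 kernel integrals
segment [0, 1) carries t**(5/2); integrate it
the [1, ∞) slice contributes ∫ t**2*exp(-t)·t^(s-1) dt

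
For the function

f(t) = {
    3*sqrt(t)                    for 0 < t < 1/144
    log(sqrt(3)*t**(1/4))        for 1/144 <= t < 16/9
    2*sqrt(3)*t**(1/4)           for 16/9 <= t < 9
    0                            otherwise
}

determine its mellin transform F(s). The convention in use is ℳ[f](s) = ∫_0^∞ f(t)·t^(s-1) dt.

undo the power substitution: 3*t on [0, 1/12); log(sqrt(3)*sqrt(t)) on [1/12, 4/3); 2*sqrt(3)*sqrt(t) on [4/3, 3)
undo the common scale on t: t on [0, 1/4); log(sqrt(t)) on [1/4, 4); 2*sqrt(t) on [4, 9)
undo the power substitution: t**2 on [0, 1/2); log(t) on [1/2, 2); 2*t on [2, 3)
treat the 3 regions marked off by 1/144, 16/9 separately and sum
∫ 3*sqrt(t)·t^(s-1) over [0, 1/144)
for t in [1/144, 16/9): the term is ∫ log(sqrt(3)*t**(1/4))·t^(s-1)
segment 16/9 to 9 holds 2*sqrt(3)*t**(1/4); add its integral

(-64*2**(8*s)*s**2*(2*s + 1) + 4*2**(8*s)*s*(2*s + 1)*(4*s + 1)*log(2) - 2**(8*s)*(2*s + 1)*(4*s + 1) + 96*6**(4*s)*s**2*(2*s + 1) + 2*s**2*(4*s + 1) + 4*s*(2*s + 1)*(4*s + 1)*log(2) + (2*s + 1)*(4*s + 1))/(4*144**s*s**2*(2*s + 1)*(4*s + 1))
  Re(s) > -1/2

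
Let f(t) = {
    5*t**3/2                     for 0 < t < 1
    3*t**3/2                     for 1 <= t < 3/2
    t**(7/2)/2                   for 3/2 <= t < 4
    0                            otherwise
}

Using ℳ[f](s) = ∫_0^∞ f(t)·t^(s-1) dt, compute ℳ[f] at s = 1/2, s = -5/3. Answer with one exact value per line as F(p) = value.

along the cuts 1, 3/2, ℳ[f](s) splits into 3 integrals
between 0 and 1 the integrand is 5*t**3/2·t^(s-1)
on [1, 3/2): add ∫ 3*t**3/2·t^(s-1) dt
∫ over [3/2, 4) of t**(7/2)/2·t^(s-1) joins the sum

F(1/2) = 81*sqrt(6)/112 + 28361/896
F(-5/3) = -9*2**(1/6)*3**(5/6)/44 + 3/4 + 27*2**(2/3)*3**(1/3)/32 + 24*2**(2/3)/11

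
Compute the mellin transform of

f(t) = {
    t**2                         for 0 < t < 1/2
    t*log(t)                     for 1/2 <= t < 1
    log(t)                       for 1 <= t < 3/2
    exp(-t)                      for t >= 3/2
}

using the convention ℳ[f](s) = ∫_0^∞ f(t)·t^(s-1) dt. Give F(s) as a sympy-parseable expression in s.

f breaks at 1/2, 1, 3/2 into 4 integrals to sum
[0, 1/2) adds the kernel integral of t**2
piece [1/2, 1): integrate t*log(t) against the kernel
for t in [1, 3/2): the term is ∫ log(t)·t^(s-1)
∫ exp(-t)·t^(s-1) over [3/2, ∞)

(4*2**s*s**2*(s + 2)*(s**2 + 2*s + 1)*uppergamma(s, 3/2) - 4*2**s*s**2*(s + 2) + 4*2**s*(s + 2)*(s**2 + 2*s + 1) + 3**s*s*(s + 2)*(-4*log(2) + 4*log(3))*(s**2 + 2*s + 1) - 4*3**s*(s + 2)*(s**2 + 2*s + 1) + s**3*(s + 2)*log(4) + s**2*(s + 2)*log(4) + 2*s**2*(s + 2) + s**2*(s**2 + 2*s + 1))/(4*2**s*s**2*(s + 2)*(s**2 + 2*s + 1))
  Re(s) > -2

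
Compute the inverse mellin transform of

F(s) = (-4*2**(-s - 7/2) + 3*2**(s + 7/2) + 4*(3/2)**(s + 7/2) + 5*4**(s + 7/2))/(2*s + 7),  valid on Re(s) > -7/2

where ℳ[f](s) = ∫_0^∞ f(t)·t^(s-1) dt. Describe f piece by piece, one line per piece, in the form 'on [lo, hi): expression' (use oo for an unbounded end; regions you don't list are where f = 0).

on [0, 1/2): 4*t**(7/2)
on [1/2, 3/2): 6*t**(7/2)
on [3/2, 2): 4*t**(7/2)
on [2, 4): 5*t**(7/2)/2

linearity at 1/2, 3/2, 2 turns ℳ[f](s) into 4 summed integrals
between 0 and 1/2 the integrand is 4*t**(7/2)·t^(s-1)
∫ 6*t**(7/2)·t^(s-1) over [1/2, 3/2)
between 3/2 and 2 the integrand is 4*t**(7/2)·t^(s-1)
on [2, 4) integrate f = 5*t**(7/2)/2 against the kernel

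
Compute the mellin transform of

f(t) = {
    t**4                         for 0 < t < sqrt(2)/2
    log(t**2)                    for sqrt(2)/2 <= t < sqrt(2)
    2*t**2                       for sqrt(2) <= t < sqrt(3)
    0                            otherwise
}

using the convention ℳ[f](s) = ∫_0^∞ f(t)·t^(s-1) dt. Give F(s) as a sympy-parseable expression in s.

reversing the power substitution: t**2 on [0, 1/2); log(t) on [1/2, 2); 2*t on [2, 3)
along the cuts sqrt(2)/2, sqrt(2), ℳ[f](s) splits into 3 integrals
∫ t**4·t^(s-1) over [0, sqrt(2)/2)
piece [sqrt(2)/2, sqrt(2)): integrate log(t**2) against the kernel
between sqrt(2) and sqrt(3) the integrand is 2*t**2·t^(s-1)

(sqrt(2)/2)**s*(-16*2**s*s**2*(s + 4) + 4*2**s*s*(s + 2)*(s + 4)*log(2) - 8*2**s*(s + 2)*(s + 4) + 24*6**(s/2)*s**2*(s + 4) + s**2*(s + 2) + 4*s*(s + 2)*(s + 4)*log(2) + 8*(s + 2)*(s + 4))/(4*s**2*(s + 2)*(s + 4))
  Re(s) > -4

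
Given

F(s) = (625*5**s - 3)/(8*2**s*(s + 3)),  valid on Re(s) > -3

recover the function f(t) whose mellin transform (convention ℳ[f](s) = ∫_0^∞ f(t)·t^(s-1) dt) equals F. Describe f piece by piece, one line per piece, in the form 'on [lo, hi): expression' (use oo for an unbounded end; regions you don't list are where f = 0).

cuts at 1/2: linearity sums the 2 kernel integrals
on [0, 1/2): add ∫ 2*t**3·t^(s-1) dt
segment 1/2 to 5/2 holds 5*t**3; add its integral

on [0, 1/2): 2*t**3
on [1/2, 5/2): 5*t**3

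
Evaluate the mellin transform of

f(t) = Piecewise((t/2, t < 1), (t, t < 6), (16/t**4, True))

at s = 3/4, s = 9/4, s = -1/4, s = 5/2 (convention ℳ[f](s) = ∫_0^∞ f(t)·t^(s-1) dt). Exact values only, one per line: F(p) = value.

the common scale on t comes off first: t on [0, 1/2); 2*t on [1/2, 3); t**(-4) on [3, ∞)
decompose at 1, 6; ℳ[f](s) sums the 3 pieces' integrals
for t in [0, 1): the term is ∫ t/2·t^(s-1)
segment 1 to 6 holds t; add its integral
segment 6 to ∞ holds 16/t**4; add its integral

F(3/4) = -2/7 + 25300*6**(3/4)/7371
F(9/4) = -2/13 + 54640*6**(1/4)/819
F(-1/4) = -2/3 + 5510*6**(3/4)/4131
F(5/2) = -1/7 + 11720*sqrt(6)/189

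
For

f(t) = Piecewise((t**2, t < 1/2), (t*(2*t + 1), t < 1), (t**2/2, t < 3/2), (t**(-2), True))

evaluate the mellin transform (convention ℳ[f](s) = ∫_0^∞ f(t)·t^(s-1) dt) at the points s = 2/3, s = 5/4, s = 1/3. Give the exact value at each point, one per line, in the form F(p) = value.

F(2/3) = 2**(1/3)*(-378 + 725*3**(2/3) + 1116*2**(2/3))/1920
F(5/4) = 2**(3/4)*(-70 + 424*2**(1/4) + 659*3**(1/4))/936
F(1/3) = 2**(2/3)*(-405 + 629*3**(1/3) + 1170*2**(1/3))/1680

back out the shared t-power: t on [0, 1/2); 2*t + 1 on [1/2, 1); t/2 on [1, 3/2); …
f breaks at 1/2, 1, 3/2 into 4 integrals to sum
between 0 and 1/2 the integrand is t**2·t^(s-1)
segment [1/2, 1) carries t*(2*t + 1); integrate it
∫ t**2/2·t^(s-1) over [1, 3/2)
segment [3/2, ∞) carries t**(-2); integrate it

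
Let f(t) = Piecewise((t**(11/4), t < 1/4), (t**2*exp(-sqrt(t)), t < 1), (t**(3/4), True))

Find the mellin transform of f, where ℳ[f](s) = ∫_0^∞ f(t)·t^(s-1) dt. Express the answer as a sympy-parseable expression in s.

(32*2**(2*s)*(4*s + 3)*(4*s + 11)*uppergamma(2*s + 4, 1/2) - 32*2**(2*s)*(4*s + 3)*(4*s + 11)*uppergamma(2*s + 4, 1) - 64*2**(2*s)*(4*s + 11) + sqrt(2)*(4*s + 3))/(16*2**(2*s)*(4*s + 3)*(4*s + 11))
  -11/4 < Re(s) < -3/4

back out the shared t-power: t**(3/4) on [0, 1/4); exp(-sqrt(t)) on [1/4, 1); t**(-5/4) on [1, ∞)
remove the power substitution first: t**(3/2) on [0, 1/2); exp(-t) on [1/2, 1); t**(-5/2) on [1, ∞)
decompose at 1/4, 1; ℳ[f](s) sums the 3 pieces' integrals
over [0, 1/4), the kernel integral of t**(11/4) enters the sum
piece [1/4, 1): integrate t**2*exp(-sqrt(t)) against the kernel
∫ t**(3/4)·t^(s-1) over [1, ∞)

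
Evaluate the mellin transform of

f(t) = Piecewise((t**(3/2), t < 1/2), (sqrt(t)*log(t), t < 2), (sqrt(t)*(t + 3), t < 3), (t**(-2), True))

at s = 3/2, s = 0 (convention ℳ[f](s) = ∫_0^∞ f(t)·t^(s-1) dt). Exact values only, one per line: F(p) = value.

F(3/2) = 2*sqrt(3)/3 + 17*log(2)/8 + 207/16
F(0) = sqrt(2)*(-330 + sqrt(2) + 108*log(2) + 144*sqrt(6))/36

remove the shared t-power first: t on [0, 1/2); log(t) on [1/2, 2); t + 3 on [2, 3); …
linearity at 1/2, 2, 3 turns ℳ[f](s) into 4 summed integrals
∫ t**(3/2)·t^(s-1) over [0, 1/2)
[1/2, 2) adds the kernel integral of sqrt(t)*log(t)
for t in [2, 3): the term is ∫ sqrt(t)*(t + 3)·t^(s-1)
on [3, ∞): add ∫ t**(-2)·t^(s-1) dt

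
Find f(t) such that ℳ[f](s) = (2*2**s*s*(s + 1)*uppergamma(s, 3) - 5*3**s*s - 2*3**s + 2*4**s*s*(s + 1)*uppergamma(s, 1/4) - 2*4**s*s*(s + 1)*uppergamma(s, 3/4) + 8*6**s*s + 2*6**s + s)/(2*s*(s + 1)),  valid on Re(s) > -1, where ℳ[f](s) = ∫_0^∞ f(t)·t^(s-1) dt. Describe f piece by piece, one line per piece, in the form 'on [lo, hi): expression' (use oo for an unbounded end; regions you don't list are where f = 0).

on [0, 1): t/2
on [1, 3): exp(-t/4)
on [3, 6): t/2 + 1
on [6, oo): exp(-t/2)

invert the common scale on t to get t on [0, 1/2); exp(-t/2) on [1/2, 3/2); t + 1 on [3/2, 3); …
treat the 4 regions marked off by 1, 3, 6 separately and sum
the [0, 1) slice contributes ∫ t/2·t^(s-1) dt
over [1, 3), the kernel integral of exp(-t/4) enters the sum
∫ over [3, 6) of (t/2 + 1)·t^(s-1) joins the sum
segment [6, ∞) carries exp(-t/2); integrate it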